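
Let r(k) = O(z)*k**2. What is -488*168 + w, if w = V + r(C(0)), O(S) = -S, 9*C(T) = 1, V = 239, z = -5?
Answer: -6621340/81 ≈ -81745.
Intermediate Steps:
C(T) = 1/9 (C(T) = (1/9)*1 = 1/9)
r(k) = 5*k**2 (r(k) = (-1*(-5))*k**2 = 5*k**2)
w = 19364/81 (w = 239 + 5*(1/9)**2 = 239 + 5*(1/81) = 239 + 5/81 = 19364/81 ≈ 239.06)
-488*168 + w = -488*168 + 19364/81 = -81984 + 19364/81 = -6621340/81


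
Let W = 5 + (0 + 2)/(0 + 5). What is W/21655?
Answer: 27/108275 ≈ 0.00024936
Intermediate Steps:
W = 27/5 (W = 5 + 2/5 = 5 + 2*(⅕) = 5 + ⅖ = 27/5 ≈ 5.4000)
W/21655 = (27/5)/21655 = (1/21655)*(27/5) = 27/108275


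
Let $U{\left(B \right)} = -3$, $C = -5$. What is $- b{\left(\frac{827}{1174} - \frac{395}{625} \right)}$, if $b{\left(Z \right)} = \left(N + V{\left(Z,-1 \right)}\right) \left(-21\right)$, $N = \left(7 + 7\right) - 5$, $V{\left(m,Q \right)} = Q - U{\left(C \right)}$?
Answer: $231$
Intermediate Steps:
$V{\left(m,Q \right)} = 3 + Q$ ($V{\left(m,Q \right)} = Q - -3 = Q + 3 = 3 + Q$)
$N = 9$ ($N = 14 - 5 = 9$)
$b{\left(Z \right)} = -231$ ($b{\left(Z \right)} = \left(9 + \left(3 - 1\right)\right) \left(-21\right) = \left(9 + 2\right) \left(-21\right) = 11 \left(-21\right) = -231$)
$- b{\left(\frac{827}{1174} - \frac{395}{625} \right)} = \left(-1\right) \left(-231\right) = 231$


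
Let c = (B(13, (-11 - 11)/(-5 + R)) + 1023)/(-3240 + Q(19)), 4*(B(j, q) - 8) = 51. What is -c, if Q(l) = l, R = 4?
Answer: 4175/12884 ≈ 0.32405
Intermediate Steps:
B(j, q) = 83/4 (B(j, q) = 8 + (1/4)*51 = 8 + 51/4 = 83/4)
c = -4175/12884 (c = (83/4 + 1023)/(-3240 + 19) = (4175/4)/(-3221) = (4175/4)*(-1/3221) = -4175/12884 ≈ -0.32405)
-c = -1*(-4175/12884) = 4175/12884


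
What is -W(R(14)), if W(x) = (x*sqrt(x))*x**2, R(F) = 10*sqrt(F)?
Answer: -28000*2**(1/4)*sqrt(5)*7**(3/4) ≈ -3.2042e+5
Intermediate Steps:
W(x) = x**(7/2) (W(x) = x**(3/2)*x**2 = x**(7/2))
-W(R(14)) = -(10*sqrt(14))**(7/2) = -28000*2**(1/4)*sqrt(5)*7**(3/4)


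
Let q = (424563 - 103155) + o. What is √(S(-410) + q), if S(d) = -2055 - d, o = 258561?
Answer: 2*√144581 ≈ 760.48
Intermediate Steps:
q = 579969 (q = (424563 - 103155) + 258561 = 321408 + 258561 = 579969)
√(S(-410) + q) = √((-2055 - 1*(-410)) + 579969) = √((-2055 + 410) + 579969) = √(-1645 + 579969) = √578324 = 2*√144581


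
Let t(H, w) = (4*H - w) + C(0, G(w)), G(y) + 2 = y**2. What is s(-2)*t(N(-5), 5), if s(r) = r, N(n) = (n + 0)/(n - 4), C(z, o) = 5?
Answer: -40/9 ≈ -4.4444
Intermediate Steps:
G(y) = -2 + y**2
N(n) = n/(-4 + n)
t(H, w) = 5 - w + 4*H (t(H, w) = (4*H - w) + 5 = (-w + 4*H) + 5 = 5 - w + 4*H)
s(-2)*t(N(-5), 5) = -2*(5 - 1*5 + 4*(-5/(-4 - 5))) = -2*(5 - 5 + 4*(-5/(-9))) = -2*(5 - 5 + 4*(-5*(-1/9))) = -2*(5 - 5 + 4*(5/9)) = -2*(5 - 5 + 20/9) = -2*20/9 = -40/9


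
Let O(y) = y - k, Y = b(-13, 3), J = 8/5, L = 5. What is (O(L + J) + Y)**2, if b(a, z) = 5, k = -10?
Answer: 11664/25 ≈ 466.56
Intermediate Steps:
J = 8/5 (J = 8*(1/5) = 8/5 ≈ 1.6000)
Y = 5
O(y) = 10 + y (O(y) = y - 1*(-10) = y + 10 = 10 + y)
(O(L + J) + Y)**2 = ((10 + (5 + 8/5)) + 5)**2 = ((10 + 33/5) + 5)**2 = (83/5 + 5)**2 = (108/5)**2 = 11664/25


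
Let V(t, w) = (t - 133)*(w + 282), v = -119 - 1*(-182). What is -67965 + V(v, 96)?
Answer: -94425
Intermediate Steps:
v = 63 (v = -119 + 182 = 63)
V(t, w) = (-133 + t)*(282 + w)
-67965 + V(v, 96) = -67965 + (-37506 - 133*96 + 282*63 + 63*96) = -67965 + (-37506 - 12768 + 17766 + 6048) = -67965 - 26460 = -94425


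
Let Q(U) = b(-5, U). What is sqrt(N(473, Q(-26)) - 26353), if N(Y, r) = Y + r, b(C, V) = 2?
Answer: I*sqrt(25878) ≈ 160.87*I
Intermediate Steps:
Q(U) = 2
sqrt(N(473, Q(-26)) - 26353) = sqrt((473 + 2) - 26353) = sqrt(475 - 26353) = sqrt(-25878) = I*sqrt(25878)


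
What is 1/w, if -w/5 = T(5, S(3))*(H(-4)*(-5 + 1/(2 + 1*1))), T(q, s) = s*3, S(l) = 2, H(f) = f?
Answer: -1/560 ≈ -0.0017857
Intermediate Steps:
T(q, s) = 3*s
w = -560 (w = -5*3*2*(-4*(-5 + 1/(2 + 1*1))) = -30*(-4*(-5 + 1/(2 + 1))) = -30*(-4*(-5 + 1/3)) = -30*(-4*(-5 + ⅓)) = -30*(-4*(-14/3)) = -30*56/3 = -5*112 = -560)
1/w = 1/(-560) = -1/560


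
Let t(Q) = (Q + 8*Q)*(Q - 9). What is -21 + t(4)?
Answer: -201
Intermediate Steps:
t(Q) = 9*Q*(-9 + Q) (t(Q) = (9*Q)*(-9 + Q) = 9*Q*(-9 + Q))
-21 + t(4) = -21 + 9*4*(-9 + 4) = -21 + 9*4*(-5) = -21 - 180 = -201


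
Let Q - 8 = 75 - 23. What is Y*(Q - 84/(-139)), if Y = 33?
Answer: 277992/139 ≈ 1999.9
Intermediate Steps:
Q = 60 (Q = 8 + (75 - 23) = 8 + 52 = 60)
Y*(Q - 84/(-139)) = 33*(60 - 84/(-139)) = 33*(60 - 84*(-1/139)) = 33*(60 + 84/139) = 33*(8424/139) = 277992/139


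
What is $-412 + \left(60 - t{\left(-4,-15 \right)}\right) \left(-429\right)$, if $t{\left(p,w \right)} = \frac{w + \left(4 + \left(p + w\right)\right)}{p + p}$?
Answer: $- \frac{98173}{4} \approx -24543.0$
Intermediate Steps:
$t{\left(p,w \right)} = \frac{4 + p + 2 w}{2 p}$ ($t{\left(p,w \right)} = \frac{w + \left(4 + p + w\right)}{2 p} = \left(4 + p + 2 w\right) \frac{1}{2 p} = \frac{4 + p + 2 w}{2 p}$)
$-412 + \left(60 - t{\left(-4,-15 \right)}\right) \left(-429\right) = -412 + \left(60 - \frac{2 - 15 + \frac{1}{2} \left(-4\right)}{-4}\right) \left(-429\right) = -412 + \left(60 - - \frac{2 - 15 - 2}{4}\right) \left(-429\right) = -412 + \left(60 - \left(- \frac{1}{4}\right) \left(-15\right)\right) \left(-429\right) = -412 + \left(60 - \frac{15}{4}\right) \left(-429\right) = -412 + \frac{225}{4} \left(-429\right) = -412 - \frac{96525}{4} = - \frac{98173}{4}$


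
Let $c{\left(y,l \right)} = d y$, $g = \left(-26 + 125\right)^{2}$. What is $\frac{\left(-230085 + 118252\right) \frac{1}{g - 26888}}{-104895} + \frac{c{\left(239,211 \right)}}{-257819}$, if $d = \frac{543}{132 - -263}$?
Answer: $- \frac{48798705193354}{36505862828401365} \approx -0.0013367$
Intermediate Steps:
$d = \frac{543}{395}$ ($d = \frac{543}{132 + 263} = \frac{543}{395} \approx 1.3747$)
$g = 9801$ ($g = 99^{2} = 9801$)
$c{\left(y,l \right)} = \frac{543 y}{395}$
$\frac{\left(-230085 + 118252\right) \frac{1}{g - 26888}}{-104895} + \frac{c{\left(239,211 \right)}}{-257819} = \frac{\left(-230085 + 118252\right) \frac{1}{9801 - 26888}}{-104895} + \frac{\frac{543}{395} \cdot 239}{-257819} = - \frac{111833}{-17087} \left(- \frac{1}{104895}\right) + \frac{129777}{395} \left(- \frac{1}{257819}\right) = \left(-111833\right) \left(- \frac{1}{17087}\right) \left(- \frac{1}{104895}\right) - \frac{129777}{101838505} = \frac{111833}{17087} \left(- \frac{1}{104895}\right) - \frac{129777}{101838505} = - \frac{111833}{1792340865} - \frac{129777}{101838505} = - \frac{48798705193354}{36505862828401365}$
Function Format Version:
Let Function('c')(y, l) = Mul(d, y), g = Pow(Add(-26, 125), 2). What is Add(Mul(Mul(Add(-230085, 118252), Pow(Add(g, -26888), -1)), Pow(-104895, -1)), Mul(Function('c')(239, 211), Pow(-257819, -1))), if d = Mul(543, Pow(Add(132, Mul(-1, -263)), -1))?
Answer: Rational(-48798705193354, 36505862828401365) ≈ -0.0013367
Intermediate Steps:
d = Rational(543, 395) (d = Mul(543, Pow(Add(132, 263), -1)) = Mul(543, Pow(395, -1)) = Mul(543, Rational(1, 395)) = Rational(543, 395) ≈ 1.3747)
g = 9801 (g = Pow(99, 2) = 9801)
Function('c')(y, l) = Mul(Rational(543, 395), y)
Add(Mul(Mul(Add(-230085, 118252), Pow(Add(g, -26888), -1)), Pow(-104895, -1)), Mul(Function('c')(239, 211), Pow(-257819, -1))) = Add(Mul(Mul(Add(-230085, 118252), Pow(Add(9801, -26888), -1)), Pow(-104895, -1)), Mul(Mul(Rational(543, 395), 239), Pow(-257819, -1))) = Add(Mul(Mul(-111833, Pow(-17087, -1)), Rational(-1, 104895)), Mul(Rational(129777, 395), Rational(-1, 257819))) = Add(Mul(Mul(-111833, Rational(-1, 17087)), Rational(-1, 104895)), Rational(-129777, 101838505)) = Add(Mul(Rational(111833, 17087), Rational(-1, 104895)), Rational(-129777, 101838505)) = Add(Rational(-111833, 1792340865), Rational(-129777, 101838505)) = Rational(-48798705193354, 36505862828401365)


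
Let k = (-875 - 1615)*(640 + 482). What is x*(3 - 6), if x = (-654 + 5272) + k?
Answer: 8367486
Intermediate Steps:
k = -2793780 (k = -2490*1122 = -2793780)
x = -2789162 (x = (-654 + 5272) - 2793780 = 4618 - 2793780 = -2789162)
x*(3 - 6) = -2789162*(3 - 6) = -2789162*(-3) = 8367486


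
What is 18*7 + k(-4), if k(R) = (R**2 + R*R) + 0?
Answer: 158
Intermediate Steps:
k(R) = 2*R**2 (k(R) = (R**2 + R**2) + 0 = 2*R**2 + 0 = 2*R**2)
18*7 + k(-4) = 18*7 + 2*(-4)**2 = 126 + 2*16 = 126 + 32 = 158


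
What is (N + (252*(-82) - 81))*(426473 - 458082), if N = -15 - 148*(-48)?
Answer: 431652504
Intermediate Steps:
N = 7089 (N = -15 + 7104 = 7089)
(N + (252*(-82) - 81))*(426473 - 458082) = (7089 + (252*(-82) - 81))*(426473 - 458082) = (7089 + (-20664 - 81))*(-31609) = (7089 - 20745)*(-31609) = -13656*(-31609) = 431652504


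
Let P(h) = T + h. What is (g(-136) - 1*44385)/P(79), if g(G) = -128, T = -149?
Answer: 6359/10 ≈ 635.90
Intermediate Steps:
P(h) = -149 + h
(g(-136) - 1*44385)/P(79) = (-128 - 1*44385)/(-149 + 79) = (-128 - 44385)/(-70) = -44513*(-1/70) = 6359/10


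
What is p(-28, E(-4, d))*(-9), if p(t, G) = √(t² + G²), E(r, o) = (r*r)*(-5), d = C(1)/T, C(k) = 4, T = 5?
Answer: -36*√449 ≈ -762.83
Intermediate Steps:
d = ⅘ (d = 4/5 = 4*(⅕) = ⅘ ≈ 0.80000)
E(r, o) = -5*r² (E(r, o) = r²*(-5) = -5*r²)
p(t, G) = √(G² + t²)
p(-28, E(-4, d))*(-9) = √((-5*(-4)²)² + (-28)²)*(-9) = √((-5*16)² + 784)*(-9) = √((-80)² + 784)*(-9) = √(6400 + 784)*(-9) = √7184*(-9) = (4*√449)*(-9) = -36*√449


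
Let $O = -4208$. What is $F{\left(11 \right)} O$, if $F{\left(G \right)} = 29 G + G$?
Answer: $-1388640$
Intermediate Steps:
$F{\left(G \right)} = 30 G$
$F{\left(11 \right)} O = 30 \cdot 11 \left(-4208\right) = 330 \left(-4208\right) = -1388640$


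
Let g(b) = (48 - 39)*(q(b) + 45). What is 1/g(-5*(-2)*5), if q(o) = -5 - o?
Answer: -1/90 ≈ -0.011111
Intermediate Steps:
g(b) = 360 - 9*b (g(b) = (48 - 39)*((-5 - b) + 45) = 9*(40 - b) = 360 - 9*b)
1/g(-5*(-2)*5) = 1/(360 - 9*(-5*(-2))*5) = 1/(360 - 90*5) = 1/(360 - 9*50) = 1/(360 - 450) = 1/(-90) = -1/90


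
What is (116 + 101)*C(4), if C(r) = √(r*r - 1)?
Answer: 217*√15 ≈ 840.44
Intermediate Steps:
C(r) = √(-1 + r²) (C(r) = √(r² - 1) = √(-1 + r²))
(116 + 101)*C(4) = (116 + 101)*√(-1 + 4²) = 217*√(-1 + 16) = 217*√15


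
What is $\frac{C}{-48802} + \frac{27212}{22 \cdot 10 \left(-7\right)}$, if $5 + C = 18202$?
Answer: $- \frac{339005851}{18788770} \approx -18.043$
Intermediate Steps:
$C = 18197$ ($C = -5 + 18202 = 18197$)
$\frac{C}{-48802} + \frac{27212}{22 \cdot 10 \left(-7\right)} = \frac{18197}{-48802} + \frac{27212}{22 \cdot 10 \left(-7\right)} = 18197 \left(- \frac{1}{48802}\right) + \frac{27212}{220 \left(-7\right)} = - \frac{18197}{48802} + \frac{27212}{-1540} = - \frac{18197}{48802} + 27212 \left(- \frac{1}{1540}\right) = - \frac{18197}{48802} - \frac{6803}{385} = - \frac{339005851}{18788770}$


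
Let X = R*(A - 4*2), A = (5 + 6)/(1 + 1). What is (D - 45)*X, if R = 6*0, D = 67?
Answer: 0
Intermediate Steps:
A = 11/2 ≈ 5.5000
R = 0
X = 0 (X = 0*(11/2 - 4*2) = 0*(11/2 - 8) = 0*(-5/2) = 0)
(D - 45)*X = (67 - 45)*0 = 22*0 = 0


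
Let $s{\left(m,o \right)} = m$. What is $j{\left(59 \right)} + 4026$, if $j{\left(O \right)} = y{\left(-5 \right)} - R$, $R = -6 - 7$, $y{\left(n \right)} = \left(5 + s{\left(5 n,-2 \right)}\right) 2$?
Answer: $3999$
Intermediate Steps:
$y{\left(n \right)} = 10 + 10 n$ ($y{\left(n \right)} = \left(5 + 5 n\right) 2 = 10 + 10 n$)
$R = -13$ ($R = -6 - 7 = -13$)
$j{\left(O \right)} = -27$ ($j{\left(O \right)} = \left(10 + 10 \left(-5\right)\right) - -13 = \left(10 - 50\right) + 13 = -40 + 13 = -27$)
$j{\left(59 \right)} + 4026 = -27 + 4026 = 3999$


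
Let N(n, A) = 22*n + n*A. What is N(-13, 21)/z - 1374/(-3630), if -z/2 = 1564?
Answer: 1054507/1892440 ≈ 0.55722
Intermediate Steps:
z = -3128 (z = -2*1564 = -3128)
N(n, A) = 22*n + A*n
N(-13, 21)/z - 1374/(-3630) = -13*(22 + 21)/(-3128) - 1374/(-3630) = -13*43*(-1/3128) - 1374*(-1/3630) = -559*(-1/3128) + 229/605 = 559/3128 + 229/605 = 1054507/1892440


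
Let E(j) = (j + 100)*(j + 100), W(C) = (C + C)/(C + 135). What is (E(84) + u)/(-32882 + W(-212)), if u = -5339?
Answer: -2195809/2531490 ≈ -0.86740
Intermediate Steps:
W(C) = 2*C/(135 + C) (W(C) = (2*C)/(135 + C) = 2*C/(135 + C))
E(j) = (100 + j)**2 (E(j) = (100 + j)*(100 + j) = (100 + j)**2)
(E(84) + u)/(-32882 + W(-212)) = ((100 + 84)**2 - 5339)/(-32882 + 2*(-212)/(135 - 212)) = (184**2 - 5339)/(-32882 + 2*(-212)/(-77)) = (33856 - 5339)/(-32882 + 2*(-212)*(-1/77)) = 28517/(-32882 + 424/77) = 28517/(-2531490/77) = 28517*(-77/2531490) = -2195809/2531490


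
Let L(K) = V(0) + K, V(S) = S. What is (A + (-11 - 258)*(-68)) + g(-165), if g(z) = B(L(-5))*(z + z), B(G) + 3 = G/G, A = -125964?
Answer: -107012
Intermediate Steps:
L(K) = K (L(K) = 0 + K = K)
B(G) = -2 (B(G) = -3 + G/G = -3 + 1 = -2)
g(z) = -4*z (g(z) = -2*(z + z) = -4*z)
(A + (-11 - 258)*(-68)) + g(-165) = (-125964 + (-11 - 258)*(-68)) - 4*(-165) = (-125964 - 269*(-68)) + 660 = (-125964 + 18292) + 660 = -107672 + 660 = -107012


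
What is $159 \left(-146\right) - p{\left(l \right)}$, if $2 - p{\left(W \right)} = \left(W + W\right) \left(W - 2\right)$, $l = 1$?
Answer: $-23218$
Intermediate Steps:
$p{\left(W \right)} = 2 - 2 W \left(-2 + W\right)$ ($p{\left(W \right)} = 2 - \left(W + W\right) \left(W - 2\right) = 2 - 2 W \left(-2 + W\right)$)
$159 \left(-146\right) - p{\left(l \right)} = 159 \left(-146\right) - \left(2 - 2 \cdot 1^{2} + 4 \cdot 1\right) = -23214 - \left(2 - 2 + 4\right) = -23214 - 4 = -23218$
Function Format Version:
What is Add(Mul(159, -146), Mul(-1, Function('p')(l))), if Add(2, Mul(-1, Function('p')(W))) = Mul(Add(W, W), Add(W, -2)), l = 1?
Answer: -23218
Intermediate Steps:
Function('p')(W) = Add(2, Mul(-2, W, Add(-2, W))) (Function('p')(W) = Add(2, Mul(-1, Mul(Add(W, W), Add(W, -2)))) = Add(2, Mul(-1, Mul(Mul(2, W), Add(-2, W)))) = Add(2, Mul(-1, Mul(2, W, Add(-2, W)))) = Add(2, Mul(-2, W, Add(-2, W))))
Add(Mul(159, -146), Mul(-1, Function('p')(l))) = Add(Mul(159, -146), Mul(-1, Add(2, Mul(-2, Pow(1, 2)), Mul(4, 1)))) = Add(-23214, Mul(-1, Add(2, Mul(-2, 1), 4))) = Add(-23214, Mul(-1, Add(2, -2, 4))) = Add(-23214, Mul(-1, 4)) = Add(-23214, -4) = -23218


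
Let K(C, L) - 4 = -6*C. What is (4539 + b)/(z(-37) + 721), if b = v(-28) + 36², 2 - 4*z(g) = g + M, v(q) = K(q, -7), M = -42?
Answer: 24028/2965 ≈ 8.1039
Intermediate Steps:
K(C, L) = 4 - 6*C
v(q) = 4 - 6*q
z(g) = 11 - g/4 (z(g) = ½ - (g - 42)/4 = ½ - (-42 + g)/4 = ½ + (21/2 - g/4) = 11 - g/4)
b = 1468 (b = (4 - 6*(-28)) + 36² = (4 + 168) + 1296 = 172 + 1296 = 1468)
(4539 + b)/(z(-37) + 721) = (4539 + 1468)/((11 - ¼*(-37)) + 721) = 6007/((11 + 37/4) + 721) = 6007/(81/4 + 721) = 6007/(2965/4) = 6007*(4/2965) = 24028/2965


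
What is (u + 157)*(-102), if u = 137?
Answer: -29988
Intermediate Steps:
(u + 157)*(-102) = (137 + 157)*(-102) = 294*(-102) = -29988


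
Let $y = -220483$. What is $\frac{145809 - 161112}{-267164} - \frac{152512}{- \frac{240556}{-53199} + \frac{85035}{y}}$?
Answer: $- \frac{477925119150068153607}{12961389748640612} \approx -36873.0$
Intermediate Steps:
$\frac{145809 - 161112}{-267164} - \frac{152512}{- \frac{240556}{-53199} + \frac{85035}{y}} = \frac{145809 - 161112}{-267164} - \frac{152512}{- \frac{240556}{-53199} + \frac{85035}{-220483}} = \left(-15303\right) \left(- \frac{1}{267164}\right) - \frac{152512}{\left(-240556\right) \left(- \frac{1}{53199}\right) + 85035 \left(- \frac{1}{220483}\right)} = \frac{15303}{267164} - \frac{152512}{\frac{240556}{53199} - \frac{85035}{220483}} = \frac{15303}{267164} - \frac{152512}{\frac{48514731583}{11729475117}} = \frac{15303}{267164} - \frac{1788885709043904}{48514731583} = - \frac{477925119150068153607}{12961389748640612}$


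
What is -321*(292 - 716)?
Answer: 136104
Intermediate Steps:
-321*(292 - 716) = -321*(-424) = 136104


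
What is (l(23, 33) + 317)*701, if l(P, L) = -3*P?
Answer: 173848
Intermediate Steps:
(l(23, 33) + 317)*701 = (-3*23 + 317)*701 = (-69 + 317)*701 = 248*701 = 173848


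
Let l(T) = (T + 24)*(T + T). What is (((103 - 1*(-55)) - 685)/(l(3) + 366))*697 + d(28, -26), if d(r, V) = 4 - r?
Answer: -379991/528 ≈ -719.68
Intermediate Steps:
l(T) = 2*T*(24 + T) (l(T) = (24 + T)*(2*T) = 2*T*(24 + T))
(((103 - 1*(-55)) - 685)/(l(3) + 366))*697 + d(28, -26) = (((103 - 1*(-55)) - 685)/(2*3*(24 + 3) + 366))*697 + (4 - 1*28) = (((103 + 55) - 685)/(2*3*27 + 366))*697 + (4 - 28) = ((158 - 685)/(162 + 366))*697 - 24 = -527/528*697 - 24 = -367319/528 - 24 = -379991/528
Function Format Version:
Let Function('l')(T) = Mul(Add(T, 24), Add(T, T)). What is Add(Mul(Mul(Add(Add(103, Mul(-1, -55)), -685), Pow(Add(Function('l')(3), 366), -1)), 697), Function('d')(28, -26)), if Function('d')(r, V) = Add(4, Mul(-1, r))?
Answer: Rational(-379991, 528) ≈ -719.68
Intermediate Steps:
Function('l')(T) = Mul(2, T, Add(24, T)) (Function('l')(T) = Mul(Add(24, T), Mul(2, T)) = Mul(2, T, Add(24, T)))
Add(Mul(Mul(Add(Add(103, Mul(-1, -55)), -685), Pow(Add(Function('l')(3), 366), -1)), 697), Function('d')(28, -26)) = Add(Mul(Mul(Add(Add(103, Mul(-1, -55)), -685), Pow(Add(Mul(2, 3, Add(24, 3)), 366), -1)), 697), Add(4, Mul(-1, 28))) = Add(Mul(Mul(Add(Add(103, 55), -685), Pow(Add(Mul(2, 3, 27), 366), -1)), 697), Add(4, -28)) = Add(Mul(Mul(Add(158, -685), Pow(Add(162, 366), -1)), 697), -24) = Add(Mul(Mul(-527, Pow(528, -1)), 697), -24) = Add(Mul(Mul(-527, Rational(1, 528)), 697), -24) = Add(Mul(Rational(-527, 528), 697), -24) = Add(Rational(-367319, 528), -24) = Rational(-379991, 528)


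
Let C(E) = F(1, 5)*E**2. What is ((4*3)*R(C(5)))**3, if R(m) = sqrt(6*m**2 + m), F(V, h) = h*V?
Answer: 811080000*sqrt(3755) ≈ 4.9701e+10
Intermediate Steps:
F(V, h) = V*h
C(E) = 5*E**2 (C(E) = (1*5)*E**2 = 5*E**2)
R(m) = sqrt(m + 6*m**2)
((4*3)*R(C(5)))**3 = ((4*3)*sqrt((5*5**2)*(1 + 6*(5*5**2))))**3 = (12*sqrt((5*25)*(1 + 6*(5*25))))**3 = (12*sqrt(125*(1 + 6*125)))**3 = (12*sqrt(125*(1 + 750)))**3 = (12*sqrt(125*751))**3 = (12*sqrt(93875))**3 = (12*(5*sqrt(3755)))**3 = (60*sqrt(3755))**3 = 811080000*sqrt(3755)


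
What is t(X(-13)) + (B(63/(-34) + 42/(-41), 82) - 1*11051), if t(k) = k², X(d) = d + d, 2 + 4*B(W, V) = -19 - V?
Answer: -41603/4 ≈ -10401.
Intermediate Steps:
B(W, V) = -21/4 - V/4 (B(W, V) = -½ + (-19 - V)/4 = -½ + (-19/4 - V/4) = -21/4 - V/4)
X(d) = 2*d
t(X(-13)) + (B(63/(-34) + 42/(-41), 82) - 1*11051) = (2*(-13))² + ((-21/4 - ¼*82) - 1*11051) = (-26)² + ((-21/4 - 41/2) - 11051) = 676 + (-103/4 - 11051) = 676 - 44307/4 = -41603/4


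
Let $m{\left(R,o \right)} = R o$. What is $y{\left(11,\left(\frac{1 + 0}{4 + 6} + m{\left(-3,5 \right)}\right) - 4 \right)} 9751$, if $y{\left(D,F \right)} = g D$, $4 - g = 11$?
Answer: $-750827$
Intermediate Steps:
$g = -7$ ($g = 4 - 11 = -7$)
$y{\left(D,F \right)} = - 7 D$
$y{\left(11,\left(\frac{1 + 0}{4 + 6} + m{\left(-3,5 \right)}\right) - 4 \right)} 9751 = \left(-7\right) 11 \cdot 9751 = \left(-77\right) 9751 = -750827$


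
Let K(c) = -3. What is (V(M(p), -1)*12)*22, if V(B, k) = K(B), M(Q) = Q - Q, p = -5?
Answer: -792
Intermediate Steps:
M(Q) = 0
V(B, k) = -3
(V(M(p), -1)*12)*22 = -3*12*22 = -36*22 = -792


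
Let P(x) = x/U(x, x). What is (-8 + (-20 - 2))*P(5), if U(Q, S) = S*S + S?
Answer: -5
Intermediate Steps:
U(Q, S) = S + S² (U(Q, S) = S² + S = S + S²)
P(x) = 1/(1 + x) (P(x) = x/((x*(1 + x))) = x*(1/(x*(1 + x))) = 1/(1 + x))
(-8 + (-20 - 2))*P(5) = (-8 + (-20 - 2))/(1 + 5) = (-8 - 22)/6 = -30*⅙ = -5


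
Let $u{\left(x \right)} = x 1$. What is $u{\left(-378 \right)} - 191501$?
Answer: $-191879$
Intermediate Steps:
$u{\left(x \right)} = x$
$u{\left(-378 \right)} - 191501 = -378 - 191501 = -191879$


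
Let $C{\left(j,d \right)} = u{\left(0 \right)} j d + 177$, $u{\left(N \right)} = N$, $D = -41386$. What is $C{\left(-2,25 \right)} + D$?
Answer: $-41209$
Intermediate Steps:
$C{\left(j,d \right)} = 177$ ($C{\left(j,d \right)} = 0 j d + 177 = 0 d + 177 = 0 + 177 = 177$)
$C{\left(-2,25 \right)} + D = 177 - 41386 = -41209$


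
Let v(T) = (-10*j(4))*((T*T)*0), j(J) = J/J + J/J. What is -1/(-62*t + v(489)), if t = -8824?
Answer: -1/547088 ≈ -1.8279e-6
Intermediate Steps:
j(J) = 2 (j(J) = 1 + 1 = 2)
v(T) = 0 (v(T) = (-10*2)*((T*T)*0) = -20*T**2*0 = -20*0 = 0)
-1/(-62*t + v(489)) = -1/(-62*(-8824) + 0) = -1/(547088 + 0) = -1/547088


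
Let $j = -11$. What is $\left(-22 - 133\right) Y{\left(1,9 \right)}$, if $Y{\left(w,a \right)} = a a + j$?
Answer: $-10850$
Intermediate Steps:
$Y{\left(w,a \right)} = -11 + a^{2}$ ($Y{\left(w,a \right)} = a a - 11 = a^{2} - 11 = -11 + a^{2}$)
$\left(-22 - 133\right) Y{\left(1,9 \right)} = \left(-22 - 133\right) \left(-11 + 9^{2}\right) = - 155 \left(-11 + 81\right) = \left(-155\right) 70 = -10850$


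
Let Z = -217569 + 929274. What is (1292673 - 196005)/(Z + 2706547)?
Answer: 6687/20843 ≈ 0.32083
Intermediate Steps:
Z = 711705
(1292673 - 196005)/(Z + 2706547) = (1292673 - 196005)/(711705 + 2706547) = 1096668/3418252 = 1096668*(1/3418252) = 6687/20843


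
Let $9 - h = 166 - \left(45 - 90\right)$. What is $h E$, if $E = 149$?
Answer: $-30098$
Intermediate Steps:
$h = -202$ ($h = 9 - \left(166 - \left(45 - 90\right)\right) = 9 - \left(166 - -45\right) = 9 - \left(166 + 45\right) = 9 - 211 = -202$)
$h E = \left(-202\right) 149 = -30098$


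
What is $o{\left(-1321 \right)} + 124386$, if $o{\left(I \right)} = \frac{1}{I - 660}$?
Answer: $\frac{246408665}{1981} \approx 1.2439 \cdot 10^{5}$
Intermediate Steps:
$o{\left(I \right)} = \frac{1}{-660 + I}$
$o{\left(-1321 \right)} + 124386 = \frac{1}{-660 - 1321} + 124386 = \frac{1}{-1981} + 124386 = - \frac{1}{1981} + 124386 = \frac{246408665}{1981}$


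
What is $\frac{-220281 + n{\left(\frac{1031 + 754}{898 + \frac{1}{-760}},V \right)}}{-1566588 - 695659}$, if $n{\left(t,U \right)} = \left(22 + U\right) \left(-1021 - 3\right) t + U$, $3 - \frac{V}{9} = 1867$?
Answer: $- \frac{1100579686157}{73520765253} \approx -14.97$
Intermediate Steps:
$V = -16776$ ($V = 27 - 16803 = -16776$)
$n{\left(t,U \right)} = U + t \left(-22528 - 1024 U\right)$ ($n{\left(t,U \right)} = \left(22 + U\right) \left(-1024\right) t + U = \left(-22528 - 1024 U\right) t + U = t \left(-22528 - 1024 U\right) + U = U + t \left(-22528 - 1024 U\right)$)
$\frac{-220281 + n{\left(\frac{1031 + 754}{898 + \frac{1}{-760}},V \right)}}{-1566588 - 695659} = \frac{-220281 - \left(16776 - \frac{17156096 \left(1031 + 754\right)}{898 + \frac{1}{-760}}\right)}{-1566588 - 695659} = \frac{-220281 - \left(16776 - \frac{30623631360}{898 - \frac{1}{760}}\right)}{-2262247} = \left(-220281 - \left(16776 - \frac{30623631360}{\frac{682479}{760}}\right)\right) \left(- \frac{1}{2262247}\right) = \left(-220281 - \left(16776 - 30623631360 \cdot \frac{760}{682479}\right)\right) \left(- \frac{1}{2262247}\right) = \left(-220281 - \left(\frac{2000512024}{32499} - \frac{123304345600}{3611}\right)\right) \left(- \frac{1}{2262247}\right) = \left(-220281 - - \frac{1107738598376}{32499}\right) \left(- \frac{1}{2262247}\right) = \left(-220281 + \frac{1107738598376}{32499}\right) \left(- \frac{1}{2262247}\right) = \frac{1100579686157}{32499} \left(- \frac{1}{2262247}\right) = - \frac{1100579686157}{73520765253}$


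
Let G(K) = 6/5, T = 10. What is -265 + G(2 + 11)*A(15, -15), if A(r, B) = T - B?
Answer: -235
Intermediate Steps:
A(r, B) = 10 - B
G(K) = 6/5 (G(K) = 6*(1/5) = 6/5)
-265 + G(2 + 11)*A(15, -15) = -265 + 6*(10 - 1*(-15))/5 = -265 + 6*(10 + 15)/5 = -265 + (6/5)*25 = -265 + 30 = -235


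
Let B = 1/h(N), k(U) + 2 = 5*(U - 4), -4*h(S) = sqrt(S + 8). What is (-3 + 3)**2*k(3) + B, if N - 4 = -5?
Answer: -4*sqrt(7)/7 ≈ -1.5119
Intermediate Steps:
N = -1 (N = 4 - 5 = -1)
h(S) = -sqrt(8 + S)/4 (h(S) = -sqrt(S + 8)/4 = -sqrt(8 + S)/4)
k(U) = -22 + 5*U (k(U) = -2 + 5*(U - 4) = -2 + 5*(-4 + U) = -2 + (-20 + 5*U) = -22 + 5*U)
B = -4*sqrt(7)/7 (B = 1/(-sqrt(8 - 1)/4) = 1/(-sqrt(7)/4) = -4*sqrt(7)/7 ≈ -1.5119)
(-3 + 3)**2*k(3) + B = (-3 + 3)**2*(-22 + 5*3) - 4*sqrt(7)/7 = 0**2*(-22 + 15) - 4*sqrt(7)/7 = 0*(-7) - 4*sqrt(7)/7 = 0 - 4*sqrt(7)/7 = -4*sqrt(7)/7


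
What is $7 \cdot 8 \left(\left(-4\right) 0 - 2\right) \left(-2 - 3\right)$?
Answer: $560$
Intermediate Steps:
$7 \cdot 8 \left(\left(-4\right) 0 - 2\right) \left(-2 - 3\right) = 56 \left(0 - 2\right) \left(-5\right) = 56 \left(\left(-2\right) \left(-5\right)\right) = 56 \cdot 10 = 560$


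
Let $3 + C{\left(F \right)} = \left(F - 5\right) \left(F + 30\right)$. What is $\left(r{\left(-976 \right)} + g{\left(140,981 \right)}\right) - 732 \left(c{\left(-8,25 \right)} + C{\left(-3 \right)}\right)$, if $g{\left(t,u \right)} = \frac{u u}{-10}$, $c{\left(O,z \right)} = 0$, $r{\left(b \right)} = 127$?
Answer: $\frac{641989}{10} \approx 64199.0$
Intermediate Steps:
$C{\left(F \right)} = -3 + \left(-5 + F\right) \left(30 + F\right)$ ($C{\left(F \right)} = -3 + \left(F - 5\right) \left(F + 30\right) = -3 + \left(-5 + F\right) \left(30 + F\right)$)
$g{\left(t,u \right)} = - \frac{u^{2}}{10}$ ($g{\left(t,u \right)} = u^{2} \left(- \frac{1}{10}\right) = - \frac{u^{2}}{10}$)
$\left(r{\left(-976 \right)} + g{\left(140,981 \right)}\right) - 732 \left(c{\left(-8,25 \right)} + C{\left(-3 \right)}\right) = \left(127 - \frac{981^{2}}{10}\right) - 732 \left(0 + \left(-153 + \left(-3\right)^{2} + 25 \left(-3\right)\right)\right) = \left(127 - \frac{962361}{10}\right) - 732 \left(0 - 219\right) = - \frac{961091}{10} - -160308 = - \frac{961091}{10} + 160308 = \frac{641989}{10}$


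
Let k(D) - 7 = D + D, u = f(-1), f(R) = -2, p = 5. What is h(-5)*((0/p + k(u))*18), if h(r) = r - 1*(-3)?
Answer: -108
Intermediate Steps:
u = -2
k(D) = 7 + 2*D (k(D) = 7 + (D + D) = 7 + 2*D)
h(r) = 3 + r (h(r) = r + 3 = 3 + r)
h(-5)*((0/p + k(u))*18) = (3 - 5)*((0/5 + (7 + 2*(-2)))*18) = -2*(0*(⅕) + (7 - 4))*18 = -2*(0 + 3)*18 = -6*18 = -2*54 = -108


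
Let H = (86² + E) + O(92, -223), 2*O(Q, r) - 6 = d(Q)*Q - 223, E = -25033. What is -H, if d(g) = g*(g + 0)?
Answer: -743197/2 ≈ -3.7160e+5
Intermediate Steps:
d(g) = g² (d(g) = g*g = g²)
O(Q, r) = -217/2 + Q³/2 (O(Q, r) = 3 + (Q²*Q - 223)/2 = 3 + (Q³ - 223)/2 = 3 + (-223 + Q³)/2 = 3 + (-223/2 + Q³/2) = -217/2 + Q³/2)
H = 743197/2 (H = (86² - 25033) + (-217/2 + (½)*92³) = (7396 - 25033) + (-217/2 + (½)*778688) = -17637 + (-217/2 + 389344) = -17637 + 778471/2 = 743197/2 ≈ 3.7160e+5)
-H = -1*743197/2 = -743197/2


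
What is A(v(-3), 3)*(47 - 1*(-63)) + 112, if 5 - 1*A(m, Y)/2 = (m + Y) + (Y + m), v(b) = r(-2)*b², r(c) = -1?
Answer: 3852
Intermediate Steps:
v(b) = -b²
A(m, Y) = 10 - 4*Y - 4*m (A(m, Y) = 10 - 2*((m + Y) + (Y + m)) = 10 - 2*((Y + m) + (Y + m)) = 10 - 2*(2*Y + 2*m) = 10 + (-4*Y - 4*m) = 10 - 4*Y - 4*m)
A(v(-3), 3)*(47 - 1*(-63)) + 112 = (10 - 4*3 - (-4)*(-3)²)*(47 - 1*(-63)) + 112 = (10 - 12 - (-4)*9)*(47 + 63) + 112 = (10 - 12 - 4*(-9))*110 + 112 = (10 - 12 + 36)*110 + 112 = 34*110 + 112 = 3740 + 112 = 3852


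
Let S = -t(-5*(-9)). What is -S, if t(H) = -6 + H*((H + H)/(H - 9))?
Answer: 213/2 ≈ 106.50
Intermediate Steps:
t(H) = -6 + 2*H²/(-9 + H) (t(H) = -6 + H*((2*H)/(-9 + H)) = -6 + H*(2*H/(-9 + H)) = -6 + 2*H²/(-9 + H))
S = -213/2 (S = -2*(27 + (-5*(-9))² - (-3)*5*(-9))/(-9 - 5*(-9)) = -2*(27 + (-1*(-45))² - (-3)*(-45))/(-9 - 1*(-45)) = -2*(27 + 45² - 3*45)/(-9 + 45) = -2*(27 + 2025 - 135)/36 = -2*1917/36 = -1*213/2 = -213/2 ≈ -106.50)
-S = -1*(-213/2) = 213/2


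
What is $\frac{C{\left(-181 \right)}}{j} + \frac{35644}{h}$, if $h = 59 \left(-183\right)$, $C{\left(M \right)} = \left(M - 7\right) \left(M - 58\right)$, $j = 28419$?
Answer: $- \frac{58648448}{34093327} \approx -1.7202$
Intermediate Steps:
$C{\left(M \right)} = \left(-58 + M\right) \left(-7 + M\right)$ ($C{\left(M \right)} = \left(-7 + M\right) \left(-58 + M\right) = \left(-58 + M\right) \left(-7 + M\right)$)
$h = -10797$
$\frac{C{\left(-181 \right)}}{j} + \frac{35644}{h} = \frac{406 + \left(-181\right)^{2} - -11765}{28419} + \frac{35644}{-10797} = \left(406 + 32761 + 11765\right) \frac{1}{28419} + 35644 \left(- \frac{1}{10797}\right) = 44932 \cdot \frac{1}{28419} - \frac{35644}{10797} = \frac{44932}{28419} - \frac{35644}{10797} = - \frac{58648448}{34093327}$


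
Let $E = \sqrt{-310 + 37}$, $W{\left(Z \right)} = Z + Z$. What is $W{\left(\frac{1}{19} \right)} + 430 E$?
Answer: $\frac{2}{19} + 430 i \sqrt{273} \approx 0.10526 + 7104.8 i$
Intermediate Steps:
$W{\left(Z \right)} = 2 Z$
$E = i \sqrt{273}$ ($E = \sqrt{-273} = i \sqrt{273} \approx 16.523 i$)
$W{\left(\frac{1}{19} \right)} + 430 E = \frac{2}{19} + 430 i \sqrt{273}$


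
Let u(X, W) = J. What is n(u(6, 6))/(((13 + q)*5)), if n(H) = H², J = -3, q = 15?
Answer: 9/140 ≈ 0.064286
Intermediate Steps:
u(X, W) = -3
n(u(6, 6))/(((13 + q)*5)) = (-3)²/(((13 + 15)*5)) = 9/((28*5)) = 9/140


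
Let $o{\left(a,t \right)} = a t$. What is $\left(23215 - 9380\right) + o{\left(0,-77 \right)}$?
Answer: $13835$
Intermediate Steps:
$\left(23215 - 9380\right) + o{\left(0,-77 \right)} = \left(23215 - 9380\right) + 0 \left(-77\right) = 13835 + 0 = 13835$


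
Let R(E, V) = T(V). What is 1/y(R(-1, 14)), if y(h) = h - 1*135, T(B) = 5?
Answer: -1/130 ≈ -0.0076923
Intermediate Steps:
R(E, V) = 5
y(h) = -135 + h (y(h) = h - 135 = -135 + h)
1/y(R(-1, 14)) = 1/(-135 + 5) = 1/(-130) = -1/130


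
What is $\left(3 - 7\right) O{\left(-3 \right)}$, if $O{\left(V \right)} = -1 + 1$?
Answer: $0$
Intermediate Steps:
$O{\left(V \right)} = 0$
$\left(3 - 7\right) O{\left(-3 \right)} = \left(3 - 7\right) 0 = \left(-4\right) 0 = 0$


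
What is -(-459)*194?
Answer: 89046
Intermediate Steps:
-(-459)*194 = -1*(-89046) = 89046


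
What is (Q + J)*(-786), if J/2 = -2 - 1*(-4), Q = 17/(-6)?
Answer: -917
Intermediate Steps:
Q = -17/6 (Q = 17*(-⅙) = -17/6 ≈ -2.8333)
J = 4 (J = 2*(-2 - 1*(-4)) = 2*(-2 + 4) = 2*2 = 4)
(Q + J)*(-786) = (-17/6 + 4)*(-786) = (7/6)*(-786) = -917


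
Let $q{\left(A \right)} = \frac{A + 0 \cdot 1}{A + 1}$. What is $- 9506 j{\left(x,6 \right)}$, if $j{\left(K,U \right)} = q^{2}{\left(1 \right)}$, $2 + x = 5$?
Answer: $- \frac{4753}{2} \approx -2376.5$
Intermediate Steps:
$x = 3$ ($x = -2 + 5 = 3$)
$q{\left(A \right)} = \frac{A}{1 + A}$ ($q{\left(A \right)} = \frac{A + 0}{1 + A} = \frac{A}{1 + A}$)
$j{\left(K,U \right)} = \frac{1}{4}$ ($j{\left(K,U \right)} = \left(1 \frac{1}{1 + 1}\right)^{2} = \left(1 \cdot \frac{1}{2}\right)^{2} = \left(\frac{1}{2}\right)^{2} = \frac{1}{4}$)
$- 9506 j{\left(x,6 \right)} = \left(-9506\right) \frac{1}{4} = - \frac{4753}{2}$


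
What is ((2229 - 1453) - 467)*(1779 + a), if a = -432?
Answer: 416223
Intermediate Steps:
((2229 - 1453) - 467)*(1779 + a) = ((2229 - 1453) - 467)*(1779 - 432) = (776 - 467)*1347 = 309*1347 = 416223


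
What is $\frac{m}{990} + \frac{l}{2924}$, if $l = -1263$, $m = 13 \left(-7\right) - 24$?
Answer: $- \frac{158663}{289476} \approx -0.5481$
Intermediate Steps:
$m = -115$ ($m = -91 - 24 = -115$)
$\frac{m}{990} + \frac{l}{2924} = - \frac{115}{990} - \frac{1263}{2924} = \left(-115\right) \frac{1}{990} - \frac{1263}{2924} = - \frac{23}{198} - \frac{1263}{2924} = - \frac{158663}{289476}$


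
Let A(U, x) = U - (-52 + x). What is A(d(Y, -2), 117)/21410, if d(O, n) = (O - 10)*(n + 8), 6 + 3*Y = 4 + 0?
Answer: -129/21410 ≈ -0.0060252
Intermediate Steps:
Y = -⅔ (Y = -2 + (4 + 0)/3 = -2 + (⅓)*4 = -2 + 4/3 = -⅔ ≈ -0.66667)
d(O, n) = (-10 + O)*(8 + n)
A(U, x) = 52 + U - x (A(U, x) = U + (52 - x) = 52 + U - x)
A(d(Y, -2), 117)/21410 = (52 + (-80 - 10*(-2) + 8*(-⅔) - ⅔*(-2)) - 1*117)/21410 = (52 + (-80 + 20 - 16/3 + 4/3) - 117)*(1/21410) = (52 - 64 - 117)*(1/21410) = -129*1/21410 = -129/21410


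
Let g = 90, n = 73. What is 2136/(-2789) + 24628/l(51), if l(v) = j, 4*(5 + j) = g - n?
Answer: -274756376/8367 ≈ -32838.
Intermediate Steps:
j = -¾ (j = -5 + (90 - 1*73)/4 = -5 + (90 - 73)/4 = -5 + (¼)*17 = -5 + 17/4 = -¾ ≈ -0.75000)
l(v) = -¾
2136/(-2789) + 24628/l(51) = 2136/(-2789) + 24628/(-¾) = 2136*(-1/2789) + 24628*(-4/3) = -2136/2789 - 98512/3 = -274756376/8367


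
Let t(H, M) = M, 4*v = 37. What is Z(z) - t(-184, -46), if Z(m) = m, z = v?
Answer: 221/4 ≈ 55.250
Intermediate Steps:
v = 37/4 (v = (¼)*37 = 37/4 ≈ 9.2500)
z = 37/4 ≈ 9.2500
Z(z) - t(-184, -46) = 37/4 - 1*(-46) = 37/4 + 46 = 221/4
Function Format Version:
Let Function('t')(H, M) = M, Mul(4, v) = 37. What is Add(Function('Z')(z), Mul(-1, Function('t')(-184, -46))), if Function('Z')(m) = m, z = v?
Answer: Rational(221, 4) ≈ 55.250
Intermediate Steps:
v = Rational(37, 4) (v = Mul(Rational(1, 4), 37) = Rational(37, 4) ≈ 9.2500)
z = Rational(37, 4) ≈ 9.2500
Add(Function('Z')(z), Mul(-1, Function('t')(-184, -46))) = Add(Rational(37, 4), Mul(-1, -46)) = Add(Rational(37, 4), 46) = Rational(221, 4)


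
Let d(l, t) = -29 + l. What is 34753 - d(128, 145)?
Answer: 34654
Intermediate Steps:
34753 - d(128, 145) = 34753 - (-29 + 128) = 34753 - 1*99 = 34753 - 99 = 34654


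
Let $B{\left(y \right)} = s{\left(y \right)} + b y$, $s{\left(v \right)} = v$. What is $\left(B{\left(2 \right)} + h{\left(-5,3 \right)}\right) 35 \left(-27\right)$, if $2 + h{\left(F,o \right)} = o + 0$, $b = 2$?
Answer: $-6615$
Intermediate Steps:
$B{\left(y \right)} = 3 y$ ($B{\left(y \right)} = y + 2 y = 3 y$)
$h{\left(F,o \right)} = -2 + o$ ($h{\left(F,o \right)} = -2 + \left(o + 0\right) = -2 + o$)
$\left(B{\left(2 \right)} + h{\left(-5,3 \right)}\right) 35 \left(-27\right) = \left(3 \cdot 2 + \left(-2 + 3\right)\right) 35 \left(-27\right) = \left(6 + 1\right) 35 \left(-27\right) = 7 \cdot 35 \left(-27\right) = 245 \left(-27\right) = -6615$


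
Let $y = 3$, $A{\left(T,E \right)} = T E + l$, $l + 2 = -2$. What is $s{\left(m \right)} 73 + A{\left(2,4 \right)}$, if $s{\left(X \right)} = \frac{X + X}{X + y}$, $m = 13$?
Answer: $\frac{981}{8} \approx 122.63$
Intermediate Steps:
$l = -4$ ($l = -2 - 2 = -4$)
$A{\left(T,E \right)} = -4 + E T$ ($A{\left(T,E \right)} = T E - 4 = E T - 4 = -4 + E T$)
$s{\left(X \right)} = \frac{2 X}{3 + X}$ ($s{\left(X \right)} = \frac{X + X}{X + 3} = \frac{2 X}{3 + X}$)
$s{\left(m \right)} 73 + A{\left(2,4 \right)} = 2 \cdot 13 \frac{1}{3 + 13} \cdot 73 + \left(-4 + 4 \cdot 2\right) = 2 \cdot 13 \cdot \frac{1}{16} \cdot 73 + \left(-4 + 8\right) = 2 \cdot 13 \cdot \frac{1}{16} \cdot 73 + 4 = \frac{13}{8} \cdot 73 + 4 = \frac{949}{8} + 4 = \frac{981}{8}$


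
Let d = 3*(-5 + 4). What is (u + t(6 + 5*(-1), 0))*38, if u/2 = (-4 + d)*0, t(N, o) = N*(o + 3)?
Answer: 114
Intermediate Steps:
d = -3 (d = 3*(-1) = -3)
t(N, o) = N*(3 + o)
u = 0 (u = 2*((-4 - 3)*0) = 2*(-7*0) = 2*0 = 0)
(u + t(6 + 5*(-1), 0))*38 = (0 + (6 + 5*(-1))*(3 + 0))*38 = (0 + (6 - 5)*3)*38 = (0 + 1*3)*38 = (0 + 3)*38 = 3*38 = 114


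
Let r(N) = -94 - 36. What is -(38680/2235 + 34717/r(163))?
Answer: 14512819/58110 ≈ 249.75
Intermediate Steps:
r(N) = -130
-(38680/2235 + 34717/r(163)) = -(38680/2235 + 34717/(-130)) = -(38680*(1/2235) + 34717*(-1/130)) = -(7736/447 - 34717/130) = -1*(-14512819/58110) = 14512819/58110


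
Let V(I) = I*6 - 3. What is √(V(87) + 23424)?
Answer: √23943 ≈ 154.74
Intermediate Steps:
V(I) = -3 + 6*I (V(I) = 6*I - 3 = -3 + 6*I)
√(V(87) + 23424) = √((-3 + 6*87) + 23424) = √((-3 + 522) + 23424) = √(519 + 23424) = √23943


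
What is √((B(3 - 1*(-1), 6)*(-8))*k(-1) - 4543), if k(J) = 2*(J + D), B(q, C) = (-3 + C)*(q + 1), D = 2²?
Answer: I*√5263 ≈ 72.547*I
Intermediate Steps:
D = 4
B(q, C) = (1 + q)*(-3 + C) (B(q, C) = (-3 + C)*(1 + q) = (1 + q)*(-3 + C))
k(J) = 8 + 2*J (k(J) = 2*(J + 4) = 2*(4 + J) = 8 + 2*J)
√((B(3 - 1*(-1), 6)*(-8))*k(-1) - 4543) = √(((-3 + 6 - 3*(3 - 1*(-1)) + 6*(3 - 1*(-1)))*(-8))*(8 + 2*(-1)) - 4543) = √(((-3 + 6 - 3*(3 + 1) + 6*(3 + 1))*(-8))*(8 - 2) - 4543) = √(((-3 + 6 - 3*4 + 6*4)*(-8))*6 - 4543) = √(((-3 + 6 - 12 + 24)*(-8))*6 - 4543) = √((15*(-8))*6 - 4543) = √(-120*6 - 4543) = √(-720 - 4543) = √(-5263) = I*√5263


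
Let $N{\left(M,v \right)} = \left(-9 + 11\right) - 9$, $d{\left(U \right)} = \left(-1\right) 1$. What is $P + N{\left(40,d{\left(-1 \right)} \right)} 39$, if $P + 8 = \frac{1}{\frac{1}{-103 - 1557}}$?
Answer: $-1941$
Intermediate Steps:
$d{\left(U \right)} = -1$
$N{\left(M,v \right)} = -7$ ($N{\left(M,v \right)} = 2 - 9 = -7$)
$P = -1668$ ($P = -8 + \frac{1}{\frac{1}{-103 - 1557}} = -8 + \frac{1}{\frac{1}{-1660}} = -8 + \frac{1}{- \frac{1}{1660}} = -8 - 1660 = -1668$)
$P + N{\left(40,d{\left(-1 \right)} \right)} 39 = -1668 - 273 = -1941$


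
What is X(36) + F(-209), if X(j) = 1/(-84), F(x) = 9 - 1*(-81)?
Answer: 7559/84 ≈ 89.988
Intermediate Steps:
F(x) = 90 (F(x) = 9 + 81 = 90)
X(j) = -1/84
X(36) + F(-209) = -1/84 + 90 = 7559/84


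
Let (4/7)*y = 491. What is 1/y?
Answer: 4/3437 ≈ 0.0011638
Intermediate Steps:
y = 3437/4 (y = (7/4)*491 = 3437/4 ≈ 859.25)
1/y = 1/(3437/4) = 4/3437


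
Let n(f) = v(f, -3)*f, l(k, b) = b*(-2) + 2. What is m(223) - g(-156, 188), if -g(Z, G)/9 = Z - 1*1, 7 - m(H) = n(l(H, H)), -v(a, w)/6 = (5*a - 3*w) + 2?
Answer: 5883370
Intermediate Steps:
l(k, b) = 2 - 2*b (l(k, b) = -2*b + 2 = 2 - 2*b)
v(a, w) = -12 - 30*a + 18*w (v(a, w) = -6*((5*a - 3*w) + 2) = -6*((-3*w + 5*a) + 2) = -6*(2 - 3*w + 5*a) = -12 - 30*a + 18*w)
n(f) = f*(-66 - 30*f) (n(f) = (-12 - 30*f + 18*(-3))*f = (-12 - 30*f - 54)*f = (-66 - 30*f)*f = f*(-66 - 30*f))
m(H) = 7 + 6*(2 - 2*H)*(21 - 10*H) (m(H) = 7 - (-6)*(2 - 2*H)*(11 + 5*(2 - 2*H)) = 7 - (-6)*(2 - 2*H)*(11 + (10 - 10*H)) = 7 - (-6)*(2 - 2*H)*(21 - 10*H) = 7 + 6*(2 - 2*H)*(21 - 10*H))
g(Z, G) = 9 - 9*Z (g(Z, G) = -9*(Z - 1*1) = -9*(Z - 1) = -9*(-1 + Z) = 9 - 9*Z)
m(223) - g(-156, 188) = (259 - 372*223 + 120*223²) - (9 - 9*(-156)) = (259 - 82956 + 120*49729) - (9 + 1404) = (259 - 82956 + 5967480) - 1*1413 = 5884783 - 1413 = 5883370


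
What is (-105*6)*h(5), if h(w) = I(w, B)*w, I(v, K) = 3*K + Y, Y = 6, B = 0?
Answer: -18900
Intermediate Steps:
I(v, K) = 6 + 3*K (I(v, K) = 3*K + 6 = 6 + 3*K)
h(w) = 6*w (h(w) = (6 + 3*0)*w = (6 + 0)*w = 6*w)
(-105*6)*h(5) = (-105*6)*(6*5) = -21*30*30 = -630*30 = -18900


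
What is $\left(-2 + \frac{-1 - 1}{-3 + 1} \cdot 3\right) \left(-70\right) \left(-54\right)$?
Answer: $3780$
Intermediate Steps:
$\left(-2 + \frac{-1 - 1}{-3 + 1} \cdot 3\right) \left(-70\right) \left(-54\right) = \left(-2 + - \frac{2}{-2} \cdot 3\right) \left(-70\right) \left(-54\right) = \left(-2 + \left(-2\right) \left(- \frac{1}{2}\right) 3\right) \left(-70\right) \left(-54\right) = \left(-2 + 1 \cdot 3\right) \left(-70\right) \left(-54\right) = \left(-2 + 3\right) \left(-70\right) \left(-54\right) = 1 \left(-70\right) \left(-54\right) = \left(-70\right) \left(-54\right) = 3780$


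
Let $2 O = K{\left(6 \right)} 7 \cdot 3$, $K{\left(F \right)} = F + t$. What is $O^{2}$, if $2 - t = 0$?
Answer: $7056$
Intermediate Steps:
$t = 2$ ($t = 2 - 0 = 2 + 0 = 2$)
$K{\left(F \right)} = 2 + F$ ($K{\left(F \right)} = F + 2 = 2 + F$)
$O = 84$ ($O = \frac{\left(2 + 6\right) 7 \cdot 3}{2} = \frac{8 \cdot 7 \cdot 3}{2} = \frac{56 \cdot 3}{2} = \frac{1}{2} \cdot 168 = 84$)
$O^{2} = 84^{2} = 7056$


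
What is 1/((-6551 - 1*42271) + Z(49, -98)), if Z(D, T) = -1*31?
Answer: -1/48853 ≈ -2.0470e-5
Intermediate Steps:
Z(D, T) = -31
1/((-6551 - 1*42271) + Z(49, -98)) = 1/((-6551 - 1*42271) - 31) = 1/((-6551 - 42271) - 31) = 1/(-48822 - 31) = 1/(-48853) = -1/48853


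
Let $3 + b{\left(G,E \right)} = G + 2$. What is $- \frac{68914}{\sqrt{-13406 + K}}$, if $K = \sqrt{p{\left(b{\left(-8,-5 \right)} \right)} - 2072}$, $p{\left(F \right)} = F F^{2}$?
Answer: $- \frac{68914}{\sqrt{-13406 + i \sqrt{2801}}} \approx -1.1748 + 595.19 i$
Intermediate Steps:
$b{\left(G,E \right)} = -1 + G$ ($b{\left(G,E \right)} = -3 + \left(G + 2\right) = -3 + \left(2 + G\right) = -1 + G$)
$p{\left(F \right)} = F^{3}$
$K = i \sqrt{2801}$ ($K = \sqrt{\left(-1 - 8\right)^{3} - 2072} = \sqrt{\left(-9\right)^{3} - 2072} = \sqrt{-729 - 2072} = \sqrt{-2801} = i \sqrt{2801} \approx 52.924 i$)
$- \frac{68914}{\sqrt{-13406 + K}} = - \frac{68914}{\sqrt{-13406 + i \sqrt{2801}}}$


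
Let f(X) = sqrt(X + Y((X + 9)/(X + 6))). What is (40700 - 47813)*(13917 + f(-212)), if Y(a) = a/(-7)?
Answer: -98991621 - 7113*I*sqrt(9002406)/206 ≈ -9.8992e+7 - 1.036e+5*I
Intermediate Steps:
Y(a) = -a/7 (Y(a) = a*(-1/7) = -a/7)
f(X) = sqrt(X - (9 + X)/(7*(6 + X))) (f(X) = sqrt(X - (X + 9)/(7*(X + 6))) = sqrt(X - (9 + X)/(7*(6 + X))))
(40700 - 47813)*(13917 + f(-212)) = (40700 - 47813)*(13917 + sqrt(-212 - (9 - 212)/(7*(6 - 212)))) = -7113*(13917 + sqrt(-212 - 1/7*(-203)/(-206))) = -7113*(13917 + sqrt(-212 - 1/7*(-1/206)*(-203))) = -7113*(13917 + sqrt(-212 - 29/206)) = -7113*(13917 + sqrt(-43701/206)) = -7113*(13917 + I*sqrt(9002406)/206) = -98991621 - 7113*I*sqrt(9002406)/206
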